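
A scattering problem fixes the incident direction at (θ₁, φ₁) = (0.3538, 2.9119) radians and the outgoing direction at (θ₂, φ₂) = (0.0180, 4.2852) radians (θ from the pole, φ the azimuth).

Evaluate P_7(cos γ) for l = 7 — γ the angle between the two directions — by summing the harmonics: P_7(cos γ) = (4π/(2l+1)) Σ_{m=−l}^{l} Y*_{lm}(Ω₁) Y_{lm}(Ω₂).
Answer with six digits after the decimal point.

-0.112958

Expand P_7 via completeness: Σ_{m} conj(Y_{7,m}) at Ω₁ times Y_{7,m} at Ω₂ —
  term(m=-7) = -0.000000+0.000000i   from Y*(Ω₁)=+0.000011+0.000299i, Y(Ω₂)=+0.000000+0.000000i
  term(m=-6) = -0.000000-0.000000i   from Y*(Ω₁)=+0.000581-0.002980i, Y(Ω₂)=+0.000000-0.000000i
  term(m=-5) = +0.000000-0.000000i   from Y*(Ω₁)=-0.007838+0.017443i, Y(Ω₂)=-0.000000-0.000000i
  term(m=-4) = +0.000000+0.000000i   from Y*(Ω₁)=+0.050797-0.066541i, Y(Ω₂)=-0.000000+0.000001i
  term(m=-3) = -0.000007+0.000011i   from Y*(Ω₁)=-0.197637+0.162811i, Y(Ω₂)=+0.000049-0.000015i
  term(m=-2) = -0.001143-0.000477i   from Y*(Ω₁)=+0.456901-0.226021i, Y(Ω₂)=-0.001596-0.001832i
  term(m=-1) = +0.007273-0.036346i   from Y*(Ω₁)=-0.491608+0.114947i, Y(Ω₂)=-0.030418+0.066820i
  term(m=+0) = -0.147079-0.000000i   from Y*(Ω₁)=-0.135233-0.000000i, Y(Ω₂)=+1.087598+0.000000i
  term(m=+1) = +0.007273+0.036346i   from Y*(Ω₁)=+0.491608+0.114947i, Y(Ω₂)=+0.030418+0.066820i
  term(m=+2) = -0.001143+0.000477i   from Y*(Ω₁)=+0.456901+0.226021i, Y(Ω₂)=-0.001596+0.001832i
  term(m=+3) = -0.000007-0.000011i   from Y*(Ω₁)=+0.197637+0.162811i, Y(Ω₂)=-0.000049-0.000015i
  term(m=+4) = +0.000000-0.000000i   from Y*(Ω₁)=+0.050797+0.066541i, Y(Ω₂)=-0.000000-0.000001i
  term(m=+5) = +0.000000+0.000000i   from Y*(Ω₁)=+0.007838+0.017443i, Y(Ω₂)=+0.000000-0.000000i
  term(m=+6) = -0.000000+0.000000i   from Y*(Ω₁)=+0.000581+0.002980i, Y(Ω₂)=+0.000000+0.000000i
  term(m=+7) = -0.000000-0.000000i   from Y*(Ω₁)=-0.000011+0.000299i, Y(Ω₂)=-0.000000+0.000000i
Total Σ_m = -0.134834+0.000000i. Multiply by 0.837758: -0.112958+0.000000i. P_7(cos γ) = -0.112958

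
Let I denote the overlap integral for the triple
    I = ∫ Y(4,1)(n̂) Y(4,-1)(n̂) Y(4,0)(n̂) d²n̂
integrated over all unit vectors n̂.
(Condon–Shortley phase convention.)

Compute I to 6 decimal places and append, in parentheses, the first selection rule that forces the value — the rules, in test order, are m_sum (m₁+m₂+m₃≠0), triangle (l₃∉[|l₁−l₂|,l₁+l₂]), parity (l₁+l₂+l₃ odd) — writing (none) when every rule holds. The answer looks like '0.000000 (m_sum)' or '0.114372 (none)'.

-0.068481 (none)

m-sum 0 ✓  L=12 even ✓  0≤4≤8 ✓
Π(2lᵢ+1) = 9×9×9 = 729
triangle coeff Δ(4,4,4) = 1/450450
Σ_t [0,4]: t=0:+1/13824 t=1:−1/216 t=2:+1/64 t=3:−1/216 t=4:+1/13824 = 5/768
(3j)²=18/1001 [(4 4 4; 0 0 0)], sign=+1
Σ_t [0,3]: t=0:+1/864 t=1:−1/96 t=2:+1/144 t=3:−1/3456 = -1/384
(3j)²=9/2002 [(4 4 4; 1 -1 0)], sign=-1
⇒ 4πI² = 59049/1002001
I = (-1)√(59049/1002001/(4π)) = -0.06848055
No selection rule forces the value: the integral is nonzero (none).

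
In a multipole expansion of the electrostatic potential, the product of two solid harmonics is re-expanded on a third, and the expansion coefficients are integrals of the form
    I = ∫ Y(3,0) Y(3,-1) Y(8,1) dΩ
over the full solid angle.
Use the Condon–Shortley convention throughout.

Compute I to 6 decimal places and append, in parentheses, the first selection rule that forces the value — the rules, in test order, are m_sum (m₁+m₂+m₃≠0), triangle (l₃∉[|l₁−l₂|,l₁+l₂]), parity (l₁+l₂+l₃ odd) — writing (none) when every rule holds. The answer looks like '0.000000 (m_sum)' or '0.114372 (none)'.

0.000000 (triangle)

triangle: need 0≤l₃≤6, have 8; I=0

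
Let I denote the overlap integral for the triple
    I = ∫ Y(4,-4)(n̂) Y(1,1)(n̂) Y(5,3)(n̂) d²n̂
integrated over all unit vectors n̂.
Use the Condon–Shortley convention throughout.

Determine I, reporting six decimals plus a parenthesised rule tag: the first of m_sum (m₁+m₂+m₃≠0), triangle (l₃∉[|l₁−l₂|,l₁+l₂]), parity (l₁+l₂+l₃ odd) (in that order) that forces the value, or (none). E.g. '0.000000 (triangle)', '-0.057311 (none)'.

-0.049106 (none)

m-sum 0 ✓  L=10 even ✓  3≤5≤5 ✓
Π(2lᵢ+1) = 9×3×11 = 297
triangle coeff Δ(4,1,5) = 1/495
Σ_t [0,0]: t=0:+1/576 = 1/576
(3j)²=5/99 [(4 1 5; 0 0 0)], sign=-1
Σ_t [0,0]: t=0:+1/80640 = 1/80640
(3j)²=1/495 [(4 1 5; -4 1 3)], sign=+1
⇒ 4πI² = 1/33
I = (-1)√(1/33/(4π)) = -0.04910640
No selection rule forces the value: the integral is nonzero (none).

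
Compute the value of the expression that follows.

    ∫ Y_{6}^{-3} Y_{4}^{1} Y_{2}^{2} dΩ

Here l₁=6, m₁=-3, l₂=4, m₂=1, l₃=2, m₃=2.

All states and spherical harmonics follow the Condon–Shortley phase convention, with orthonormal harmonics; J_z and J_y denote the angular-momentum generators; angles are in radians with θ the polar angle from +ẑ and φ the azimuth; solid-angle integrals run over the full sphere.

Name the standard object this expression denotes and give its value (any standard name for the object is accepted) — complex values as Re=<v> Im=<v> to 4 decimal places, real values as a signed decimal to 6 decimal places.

This is a Gaunt coefficient — the integral of a triple product of spherical harmonics over the sphere.
m-sum 0 ✓  L=12 even ✓  2≤2≤10 ✓
Π(2lᵢ+1) = 13×9×5 = 585
triangle coeff Δ(6,4,2) = 1/6435
Σ_t [4,4]: t=4:+1/2304 = 1/2304
(3j)²=5/143 [(6 4 2; 0 0 0)], sign=+1
Σ_t [5,5]: t=5:−1/17280 = -1/17280
(3j)²=14/715 [(6 4 2; -3 1 2)], sign=-1
⇒ 4πI² = 630/1573
I = (-1)√(630/1573/(4π)) = -0.17852580

Gaunt coefficient, -0.178526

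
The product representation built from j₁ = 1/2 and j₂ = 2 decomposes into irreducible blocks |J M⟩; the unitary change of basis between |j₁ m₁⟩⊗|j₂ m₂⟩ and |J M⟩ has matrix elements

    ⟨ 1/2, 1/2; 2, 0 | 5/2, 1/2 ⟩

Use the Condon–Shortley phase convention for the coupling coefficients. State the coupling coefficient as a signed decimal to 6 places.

triangle: 0!*1!*4!/6! = 24/720
(j±m)!: 1!*0!*2!*2!*3!*2! = 48
prefactor² = (2J+1)*Δ*N² = 48/5
  k=0: +1/(0!*0!*0!*2!*1!*2!) = 1/4
Σ = 1/4  ⇒  CG² = 48/5*(1/4)² = 3/5
CG = +√(3/5) = +0.774597

+0.774597  (= +√(3/5))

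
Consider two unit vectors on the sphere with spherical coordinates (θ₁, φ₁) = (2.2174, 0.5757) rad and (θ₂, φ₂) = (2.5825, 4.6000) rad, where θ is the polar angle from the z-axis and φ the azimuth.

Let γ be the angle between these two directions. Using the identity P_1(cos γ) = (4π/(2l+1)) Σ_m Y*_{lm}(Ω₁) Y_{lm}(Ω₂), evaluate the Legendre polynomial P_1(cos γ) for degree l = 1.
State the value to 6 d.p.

0.241894

Expand P_1 via completeness: Σ_{m} conj(Y_{1,m}) at Ω₁ times Y_{1,m} at Ω₂ —
  [-1]  conj(Y_{1,-1})(Ω₁) = 0.23130 + 0.15012j ; Y_{1,-1}(Ω₂) = -0.02055 + 0.18210j ; Δ = -0.03209 + 0.03903j
  [+0]  conj(Y_{1,0})(Ω₁) = -0.29437 + 0.00000j ; Y_{1,0}(Ω₂) = -0.41421 + 0.00000j ; Δ = 0.12193 + 0.00000j
  [+1]  conj(Y_{1,1})(Ω₁) = -0.23130 + 0.15012j ; Y_{1,1}(Ω₂) = 0.02055 + 0.18210j ; Δ = -0.03209 - 0.03903j
Accumulated sum 0.05775 + 0.00000j; after 4π/(2l+1) scaling, 0.24189 + 0.00000j ⇒ P_1 = 0.241894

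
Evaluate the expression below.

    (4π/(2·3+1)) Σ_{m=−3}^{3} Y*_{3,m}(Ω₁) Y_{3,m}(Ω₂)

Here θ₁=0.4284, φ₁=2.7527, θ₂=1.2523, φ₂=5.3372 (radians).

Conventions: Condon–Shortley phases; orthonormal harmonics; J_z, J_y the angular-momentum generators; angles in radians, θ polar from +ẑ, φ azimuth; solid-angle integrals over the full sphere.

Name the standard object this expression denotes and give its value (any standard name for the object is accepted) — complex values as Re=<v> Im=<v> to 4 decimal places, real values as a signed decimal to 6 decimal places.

This sum is the spherical-harmonic addition theorem: it equals the Legendre polynomial P_l(cos γ) of the angle γ between the two directions.
Term-by-term m-sum for l=3 (normalisation 4π/7 = 1.795196):
  term(m=-3) = +0.001072-0.010636i   from Y*(Ω₁)=-0.011761+0.027501i, Y(Ω₂)=-0.341038+0.106856i
  term(m=-2) = +0.020417+0.041562i   from Y*(Ω₁)=+0.114299-0.112572i, Y(Ω₂)=-0.091119+0.273884i
  term(m=-1) = +0.055928+0.034838i   from Y*(Ω₁)=-0.389726+0.159695i, Y(Ω₂)=-0.091513-0.126890i
  term(m=+0) = -0.113207+0.000000i   from Y*(Ω₁)=+0.386008-0.000000i, Y(Ω₂)=-0.293276+0.000000i
  term(m=+1) = +0.055928-0.034838i   from Y*(Ω₁)=+0.389726+0.159695i, Y(Ω₂)=+0.091513-0.126890i
  term(m=+2) = +0.020417-0.041562i   from Y*(Ω₁)=+0.114299+0.112572i, Y(Ω₂)=-0.091119-0.273884i
  term(m=+3) = +0.001072+0.010636i   from Y*(Ω₁)=+0.011761+0.027501i, Y(Ω₂)=+0.341038+0.106856i
Total Σ_m = +0.041628+0.000000i. Multiply by 1.795196: +0.074730+0.000000i. P_3(cos γ) = 0.074730

Legendre polynomial (addition theorem), +0.074730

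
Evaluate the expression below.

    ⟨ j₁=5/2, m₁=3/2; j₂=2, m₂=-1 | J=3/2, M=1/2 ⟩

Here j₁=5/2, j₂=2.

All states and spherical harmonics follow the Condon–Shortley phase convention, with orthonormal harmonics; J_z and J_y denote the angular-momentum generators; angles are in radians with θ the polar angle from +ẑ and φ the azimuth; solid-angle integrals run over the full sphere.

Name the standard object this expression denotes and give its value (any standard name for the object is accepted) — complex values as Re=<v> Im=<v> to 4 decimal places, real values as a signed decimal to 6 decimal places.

Clebsch–Gordan coefficient, −√(2/105) ≈ -0.138013

This is a Clebsch–Gordan (vector-coupling) coefficient.
j₁+j₂−J=3  J+j₁−j₂=2  J−j₁+j₂=1  j₁+j₂+J+1=7
(j₁±m₁, j₂±m₂, J±M) = (4,1,1,3,2,1)
P² = 96/35
sum k=0..1:
  [0] +1/6 = 1/6
  [1] −1/4 = -1/4
S = -1/12
C² = P²·S² = 2/105 ; C = -0.138013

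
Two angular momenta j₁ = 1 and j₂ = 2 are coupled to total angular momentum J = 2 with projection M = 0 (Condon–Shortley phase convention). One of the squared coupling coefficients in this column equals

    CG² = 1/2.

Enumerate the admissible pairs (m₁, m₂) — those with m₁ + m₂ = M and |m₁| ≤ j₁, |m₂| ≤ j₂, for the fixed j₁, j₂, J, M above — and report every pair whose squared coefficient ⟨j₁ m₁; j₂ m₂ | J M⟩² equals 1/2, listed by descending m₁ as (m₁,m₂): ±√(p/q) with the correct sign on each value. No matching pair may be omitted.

(1,-1): +√(1/2); (-1,1): −√(1/2)

Admissible pairs with m₁+m₂ = M = 0: (-1,1), (0,0), (1,-1)
  (m₁,m₂)=(1,-1): CG² = 1/2, CG = +√(1/2)   ← matches the target
  (m₁,m₂)=(0,0): CG² = 0/1, CG = 0
  (m₁,m₂)=(-1,1): CG² = 1/2, CG = −√(1/2)   ← matches the target
Pairs with CG² = 1/2: (1,-1): +√(1/2); (-1,1): −√(1/2)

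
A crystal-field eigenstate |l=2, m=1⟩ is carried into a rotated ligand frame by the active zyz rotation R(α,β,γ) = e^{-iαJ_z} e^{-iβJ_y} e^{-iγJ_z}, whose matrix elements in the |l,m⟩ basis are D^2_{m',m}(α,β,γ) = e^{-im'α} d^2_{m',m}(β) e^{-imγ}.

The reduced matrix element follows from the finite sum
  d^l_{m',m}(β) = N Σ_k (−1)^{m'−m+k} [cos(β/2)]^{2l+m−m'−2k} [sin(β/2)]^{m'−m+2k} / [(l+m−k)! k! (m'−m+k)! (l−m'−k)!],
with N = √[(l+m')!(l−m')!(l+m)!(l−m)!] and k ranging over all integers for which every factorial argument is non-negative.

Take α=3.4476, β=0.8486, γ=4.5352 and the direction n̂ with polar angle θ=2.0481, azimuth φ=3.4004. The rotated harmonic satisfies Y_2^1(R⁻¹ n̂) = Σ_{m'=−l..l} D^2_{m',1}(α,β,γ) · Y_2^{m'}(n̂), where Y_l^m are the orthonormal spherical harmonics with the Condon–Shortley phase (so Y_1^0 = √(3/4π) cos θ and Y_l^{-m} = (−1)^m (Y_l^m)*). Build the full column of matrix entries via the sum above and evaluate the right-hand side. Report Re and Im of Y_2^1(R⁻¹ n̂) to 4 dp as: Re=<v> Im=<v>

Re=0.0344 Im=-0.2585

Need the full column D^2_{m',1} for m'=−2..2 at α=3.4476, β=0.8486, γ=4.5352.
cos(β/2)=0.911327, sin(β/2)=0.411683
d^2_{-2,1}: single k=3 term ⇒ +0.127172;  D = -0.090266+0.089582i
d^2_{-1,1}: k∈[2..3] ⇒ +0.422275 -0.028724 = +0.393551;  D = +0.182848-0.348495i
d^2_{0,1}: k∈[1..2] ⇒ +0.763241 -0.155754 = +0.607487;  D = -0.107078+0.597975i
d^2_{1,1}: k∈[0..1] ⇒ +0.689759 -0.422275 = +0.267483;  D = -0.034362-0.265267i
d^2_{2,1}: single k=0 term ⇒ -0.623183;  D = -0.262517-0.565192i
Y_2^{m'}(θ=2.0481,φ=3.4004) and Σ D·Y over m':
  (-0.0903+0.0896i)·(+0.2648-0.1508i)  (+0.1828-0.3485i)·(+0.3047-0.0807i)  (-0.1071+0.5980i)·(-0.1157+0.0000i)  (-0.0344-0.2653i)·(-0.3047-0.0807i)  (-0.2625-0.5652i)·(+0.2648+0.1508i)
Y_2^1(R⁻¹ n̂) = +0.034374-0.258469i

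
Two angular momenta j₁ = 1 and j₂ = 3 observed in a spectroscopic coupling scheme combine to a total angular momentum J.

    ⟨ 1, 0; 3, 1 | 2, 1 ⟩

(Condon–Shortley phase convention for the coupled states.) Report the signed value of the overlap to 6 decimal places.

−√(8/21) = -0.617213

√[5·2!0!4!/7! · 1!1!4!2!3!1!] = √(96/7)
  +(−1)^1/∏(1,1,0,3,0,1)! = -1/6  (running -1/6)
⟨..|..⟩ = √(96/7)·(-1/6) = -0.617213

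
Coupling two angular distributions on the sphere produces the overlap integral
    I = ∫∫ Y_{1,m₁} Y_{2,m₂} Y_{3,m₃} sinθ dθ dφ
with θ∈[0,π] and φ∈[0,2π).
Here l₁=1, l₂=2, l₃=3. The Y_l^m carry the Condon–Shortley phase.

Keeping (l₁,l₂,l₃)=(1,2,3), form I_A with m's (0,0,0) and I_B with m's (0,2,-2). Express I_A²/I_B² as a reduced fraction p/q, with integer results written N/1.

Same 1,2,3: normalisation and zero-m 3j drop out of the ratio.
A: Δ: 0! 2! 4! / 7! → 1/105; sum: t=0:+1/4 = 1/4; 3j²(1 2 3; 0 0 0) = Δ·Π!·Σ² = 3/35  (sign -1)
B: Δ: 0! 2! 4! / 7! → 1/105; sum: t=0:+1/24 = 1/24; 3j²(1 2 3; 0 2 -2) = Δ·Π!·Σ² = 1/21  (sign -1)
I_A²/I_B² = (3/35)/(1/21) = 9/5

9/5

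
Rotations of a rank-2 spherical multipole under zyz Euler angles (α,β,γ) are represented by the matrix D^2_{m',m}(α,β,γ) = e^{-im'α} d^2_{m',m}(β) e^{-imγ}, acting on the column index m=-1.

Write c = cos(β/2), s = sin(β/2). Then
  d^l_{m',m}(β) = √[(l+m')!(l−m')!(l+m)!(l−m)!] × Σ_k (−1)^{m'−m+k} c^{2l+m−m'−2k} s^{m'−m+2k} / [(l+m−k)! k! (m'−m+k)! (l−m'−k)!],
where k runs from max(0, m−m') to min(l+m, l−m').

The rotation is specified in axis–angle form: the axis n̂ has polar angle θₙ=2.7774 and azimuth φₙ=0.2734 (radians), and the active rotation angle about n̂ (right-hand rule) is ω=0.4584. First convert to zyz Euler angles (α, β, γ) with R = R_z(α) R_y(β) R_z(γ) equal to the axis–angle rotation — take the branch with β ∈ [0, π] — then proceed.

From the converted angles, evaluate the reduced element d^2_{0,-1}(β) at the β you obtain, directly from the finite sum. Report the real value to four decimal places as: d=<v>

d=-0.1950

Axis–angle → zyz. n̂ = (sinθₙcosφₙ, sinθₙsinφₙ, cosθₙ) = (+0.342965, +0.096175, -0.934412), ω = 0.4584.
R = I cosω + sinω [n̂]ₓ + (1−cosω) n̂n̂ᵀ gives
  R = [+0.908905, +0.416895, +0.009474; -0.410085, +0.897717, -0.161045; -0.075644, +0.142489, +0.986902]
β = atan2(√(R₁₃²+R₂₃²), R₃₃) = 0.162031; α = atan2(R₂₃, R₁₃) mod 2π = 4.771149; γ = atan2(R₃₂, −R₃₁) mod 2π = 1.082756
d^2_{0,-1}(β=0.1620) via the finite sum:
With c≡cos(β/2)=0.996720 and s≡sin(β/2)=0.080927, N=[2·2·1·6]^{1/2}=4.898979
Admissible k: 0..1 (factorial args all ≥0)
  k=0: (−1)^1·4.8990/(2)·0.9967^3·0.0809^1 = -0.196286
  k=1: (−1)^2·4.8990/(2)·0.9967^1·0.0809^3 = +0.001294
d^2_{0,-1}(0.1620) = -0.196286 +0.001294 = -0.194992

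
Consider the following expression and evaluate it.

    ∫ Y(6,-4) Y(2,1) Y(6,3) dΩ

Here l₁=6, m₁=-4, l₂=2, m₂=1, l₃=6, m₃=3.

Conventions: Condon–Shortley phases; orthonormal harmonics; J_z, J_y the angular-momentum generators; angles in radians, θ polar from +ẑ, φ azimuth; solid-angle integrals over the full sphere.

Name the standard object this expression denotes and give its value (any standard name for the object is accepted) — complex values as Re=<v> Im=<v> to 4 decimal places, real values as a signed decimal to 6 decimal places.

Gaunt coefficient, +0.179515

This is a Gaunt coefficient — the integral of a triple product of spherical harmonics over the sphere.
Rules hold: Σm=0, L=14 even, 4≤6≤8.
N = 13·5·13 = 845
Δ = 2!·10!·2!/15! = 1/90090
Racah Σ t=0..2: t=0:+1/69120 t=1:−1/14400 t=2:+1/69120 = -7/172800
⇒ 3j(6 2 6; 0 0 0)² = 14/715, sgn -1
Racah Σ t=1..2: t=1:−1/725760 t=2:+1/161280 = 1/207360
⇒ 3j(6 2 6; -4 1 3)² = 7/286, sgn -1
4πI² = N·(3j₀)²·(3jₘ)² = 49/121
I = +1·√(0.404959/4π) = 0.17951487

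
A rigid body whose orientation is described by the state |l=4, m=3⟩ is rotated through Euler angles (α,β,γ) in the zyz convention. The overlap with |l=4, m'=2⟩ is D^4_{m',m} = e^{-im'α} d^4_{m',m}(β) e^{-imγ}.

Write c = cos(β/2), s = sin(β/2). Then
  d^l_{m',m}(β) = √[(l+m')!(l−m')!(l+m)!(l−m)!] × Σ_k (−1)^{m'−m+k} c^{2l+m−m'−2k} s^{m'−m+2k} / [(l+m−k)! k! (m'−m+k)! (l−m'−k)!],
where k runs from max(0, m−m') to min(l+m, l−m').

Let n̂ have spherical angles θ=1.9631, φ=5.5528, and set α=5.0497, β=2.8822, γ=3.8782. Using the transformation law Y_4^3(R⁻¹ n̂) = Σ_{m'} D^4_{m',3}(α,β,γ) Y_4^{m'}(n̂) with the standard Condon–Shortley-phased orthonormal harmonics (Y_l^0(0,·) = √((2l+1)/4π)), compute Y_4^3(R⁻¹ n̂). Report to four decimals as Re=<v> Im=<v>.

Need the full column D^4_{m',3} for m'=−4..4 at α=5.0497, β=2.8822, γ=3.8782.
cos(β/2)=0.129333, sin(β/2)=0.991601
d^4_{-4,3}: single k=7 term ⇒ +0.344837;  D = -0.224833+0.261462i
d^4_{-3,3}: k∈[6..7] ⇒ +0.111311 -0.934752 = -0.823441;  D = +0.766847+0.300000i
d^4_{-2,3}: k∈[5..6] ⇒ +0.023281 -0.456176 = -0.432896;  D = -0.015406+0.432621i
d^4_{-1,3}: k∈[4..5] ⇒ +0.003579 -0.126215 = -0.122637;  D = -0.117097+0.036442i
d^4_{0,3}: k∈[3..4] ⇒ +0.000417 -0.024540 = -0.024123;  D = -0.014387-0.019363i
d^4_{1,3}: k∈[2..3] ⇒ +0.000037 -0.003579 = -0.003542;  D = +0.001984-0.002934i
d^4_{2,3}: k∈[1..2] ⇒ +0.000002 -0.000396 = -0.000394;  D = +0.000381+0.000100i
d^4_{3,3}: k∈[0..1] ⇒ +0.000000 -0.000032 = -0.000032;  D = +0.000003+0.000032i
d^4_{4,3}: single k=0 term ⇒ -0.000002;  D = -0.000002+0.000001i
Y_4^{m'}(θ=1.9631,φ=5.5528) and Σ D·Y over m':
  (-0.2248+0.2615i)·(-0.3148+0.0704i)  (+0.7668+0.3000i)·(+0.2195-0.3072i)  (-0.0154+0.4326i)·(+0.0007+0.0066i)  (-0.1171+0.0364i)·(+0.2461+0.2204i)  (-0.0144-0.0194i)·(-0.0674+0.0000i)  (+0.0020-0.0029i)·(-0.2461+0.2204i)  (+0.0004+0.0001i)·(+0.0007-0.0066i)  (+0.0000+0.0000i)·(-0.2195-0.3072i)  (-0.0000+0.0000i)·(-0.3148-0.0704i)
Y_4^3(R⁻¹ n̂) = +0.274273-0.282058i

Re=0.2743 Im=-0.2821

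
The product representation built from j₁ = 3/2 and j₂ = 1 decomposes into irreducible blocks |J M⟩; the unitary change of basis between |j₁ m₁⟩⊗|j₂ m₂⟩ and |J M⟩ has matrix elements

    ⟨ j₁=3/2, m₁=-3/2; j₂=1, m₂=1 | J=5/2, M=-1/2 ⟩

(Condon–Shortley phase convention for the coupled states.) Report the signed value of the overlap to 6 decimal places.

triangle: 0!*3!*2!/6! = 12/720
(j±m)!: 0!*3!*2!*0!*2!*3! = 144
prefactor² = (2J+1)*Δ*N² = 72/5
  k=0: +1/(0!*0!*3!*2!*0!*0!) = 1/12
Σ = 1/12  ⇒  CG² = 72/5*(1/12)² = 1/10
CG = +√(1/10) = +0.316228

+0.316228  (= +√(1/10))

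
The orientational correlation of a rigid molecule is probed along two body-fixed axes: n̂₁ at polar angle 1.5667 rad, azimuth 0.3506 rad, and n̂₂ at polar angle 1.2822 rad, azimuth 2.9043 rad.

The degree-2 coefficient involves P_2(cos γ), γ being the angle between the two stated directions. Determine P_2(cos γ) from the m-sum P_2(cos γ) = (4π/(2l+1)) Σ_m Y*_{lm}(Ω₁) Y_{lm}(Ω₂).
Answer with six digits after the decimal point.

0.451681

Term-by-term m-sum for l=2 (normalisation 4π/5 = 2.513274):
  m=-2: (0.295135, 0.249195) × (0.315753, 0.162218) = (0.052766, 0.126560)  (running Σ = (0.052766, 0.126560))
  m=-1: (0.002972, 0.001087) × (-0.204873, -0.049548) = (-0.000555, -0.000370)  (running Σ = (0.052211, 0.126190))
  m=0: (-0.315376, -0.000000) × (-0.238750, 0.000000) = (0.075296, 0.000000)  (running Σ = (0.127507, 0.126190))
  m=1: (-0.002972, 0.001087) × (0.204873, -0.049548) = (-0.000555, 0.000370)  (running Σ = (0.126952, 0.126560))
  m=2: (0.295135, -0.249195) × (0.315753, -0.162218) = (0.052766, -0.126560)  (running Σ = (0.179718, 0.000000))
Σ over m = (0.179718, 0.000000); ×(4π/5) → (0.451681, 0.000000). Real part: 0.451681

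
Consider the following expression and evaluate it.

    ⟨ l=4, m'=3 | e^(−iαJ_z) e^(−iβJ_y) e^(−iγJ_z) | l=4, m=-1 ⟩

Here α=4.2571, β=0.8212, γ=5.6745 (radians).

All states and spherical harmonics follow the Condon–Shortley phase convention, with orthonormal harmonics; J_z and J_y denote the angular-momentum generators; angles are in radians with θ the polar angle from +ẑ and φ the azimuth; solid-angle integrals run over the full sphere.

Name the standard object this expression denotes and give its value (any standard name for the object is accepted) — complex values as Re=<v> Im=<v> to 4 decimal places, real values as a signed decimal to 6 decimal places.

Wigner D-matrix element, Re=0.1445 Im=-0.1529

This is a Wigner D-matrix element — the rotation-matrix element ⟨l m'| R(α,β,γ) |l m⟩ in the angular-momentum basis.
First d^4_{3,-1}(β=0.8212), then the phase factors e^{-i(3)α} and e^{-i(-1)γ}:
Half-angle: c=0.916881, s=0.399160. N=√(5040·1·6·120)=1904.940944
k∈{0,1} keeps every argument non-negative
  k=0: (−1)^4·1904.9409/(144)·0.9169^4·0.3992^4 = +0.237333
  k=1: (−1)^5·1904.9409/(240)·0.9169^2·0.3992^6 = -0.026988
d^4_{3,-1}(0.8212) = +0.237333 -0.026988 = +0.210345
Attach z-rotation phases: D = e^{-i(3)(4.2571)}·(+0.210345)·e^{-i(-1)(5.6745)} = +0.144481-0.152873i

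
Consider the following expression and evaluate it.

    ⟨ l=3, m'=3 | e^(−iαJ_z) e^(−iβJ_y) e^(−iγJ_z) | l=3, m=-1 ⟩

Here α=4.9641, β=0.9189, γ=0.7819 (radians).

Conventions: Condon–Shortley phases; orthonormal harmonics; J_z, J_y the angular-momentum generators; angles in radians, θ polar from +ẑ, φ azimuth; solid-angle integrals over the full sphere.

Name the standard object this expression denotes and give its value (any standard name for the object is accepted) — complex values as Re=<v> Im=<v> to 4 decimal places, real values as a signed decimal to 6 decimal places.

This is a Wigner D-matrix element — the rotation-matrix element ⟨l m'| R(α,β,γ) |l m⟩ in the angular-momentum basis.
D^3_{3,-1}(4.9641,0.9189,0.7819) = e^{-i·3·4.9641}·d^3_{3,-1}(0.9189)·e^{-i·-1·0.7819}. Compute d first:
c=cos(0.918900/2)=0.896297, s=sin(0.918900/2)=0.443455; N=√[720·1·2·24]=185.903201
Admissible k: 0..0 (factorial args all ≥0)
  k=0: (−1)^4·185.9032/(48)·0.8963^2·0.4435^4 = +0.120323
d^3_{3,-1}(0.9189) = +0.120323
Attach z-rotation phases: D = e^{-i(3)(4.9641)}·(+0.120323)·e^{-i(-1)(0.7819)} = +0.003220-0.120280i

Wigner D-matrix element, Re=0.0032 Im=-0.1203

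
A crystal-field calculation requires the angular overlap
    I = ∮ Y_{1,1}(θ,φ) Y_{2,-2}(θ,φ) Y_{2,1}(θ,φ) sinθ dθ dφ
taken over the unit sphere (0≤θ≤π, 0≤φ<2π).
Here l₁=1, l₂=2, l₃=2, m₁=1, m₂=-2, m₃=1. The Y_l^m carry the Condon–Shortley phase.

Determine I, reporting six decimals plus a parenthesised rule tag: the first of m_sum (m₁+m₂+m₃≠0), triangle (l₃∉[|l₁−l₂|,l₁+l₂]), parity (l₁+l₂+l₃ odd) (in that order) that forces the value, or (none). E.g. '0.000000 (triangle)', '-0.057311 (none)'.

0.000000 (parity)

Σlᵢ=5 odd — θ-integrand is odd under cosθ→−cosθ; I=0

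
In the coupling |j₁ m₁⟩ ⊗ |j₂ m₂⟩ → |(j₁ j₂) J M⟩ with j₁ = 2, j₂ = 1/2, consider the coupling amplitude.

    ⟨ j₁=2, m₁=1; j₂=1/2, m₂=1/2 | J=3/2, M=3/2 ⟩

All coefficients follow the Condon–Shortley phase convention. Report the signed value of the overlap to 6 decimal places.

−√(1/5) ≈ -0.447214

j₁+j₂−J=1  J+j₁−j₂=3  J−j₁+j₂=0  j₁+j₂+J+1=5
(j₁±m₁, j₂±m₂, J±M) = (3,1,1,0,3,0)
P² = 36/5
sum k=1..1:
  [1] −1/6 = -1/6
S = -1/6
C² = P²·S² = 1/5 ; C = -0.447214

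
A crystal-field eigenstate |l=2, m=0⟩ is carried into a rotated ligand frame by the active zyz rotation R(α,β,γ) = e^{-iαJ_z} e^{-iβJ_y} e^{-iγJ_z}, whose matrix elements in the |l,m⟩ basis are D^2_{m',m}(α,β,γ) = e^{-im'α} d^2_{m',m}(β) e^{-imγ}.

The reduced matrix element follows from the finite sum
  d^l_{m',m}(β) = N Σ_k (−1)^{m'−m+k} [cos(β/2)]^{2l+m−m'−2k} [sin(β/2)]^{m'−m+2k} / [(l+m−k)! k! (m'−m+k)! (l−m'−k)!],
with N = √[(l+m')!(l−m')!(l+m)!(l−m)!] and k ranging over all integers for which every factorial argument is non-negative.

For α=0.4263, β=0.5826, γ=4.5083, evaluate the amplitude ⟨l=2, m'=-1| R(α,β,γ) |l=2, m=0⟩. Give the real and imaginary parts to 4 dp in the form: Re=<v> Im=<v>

D^2_{-1,0}(0.4263,0.5826,4.5083) = e^{-i·-1·0.4263}·d^2_{-1,0}(0.5826)·e^{-i·0·4.5083}. Compute d first:
With c≡cos(β/2)=0.957871 and s≡sin(β/2)=0.287198, N=[1·6·2·2]^{1/2}=4.898979
The bounds max(0,m−m')=1 and min(l+m,l−m')=2 give 2 terms
  k=1: (−1)^0·4.8990/(2)·0.9579^3·0.2872^1 = +0.618270
  k=2: (−1)^1·4.8990/(2)·0.9579^1·0.2872^3 = -0.055581
d^2_{-1,0}(0.5826) = +0.618270 -0.055581 = +0.562689
Attach z-rotation phases: D = e^{-i(-1)(0.4263)}·(+0.562689)·e^{-i(0)(4.5083)} = +0.512329+0.232675i

Re=0.5123 Im=0.2327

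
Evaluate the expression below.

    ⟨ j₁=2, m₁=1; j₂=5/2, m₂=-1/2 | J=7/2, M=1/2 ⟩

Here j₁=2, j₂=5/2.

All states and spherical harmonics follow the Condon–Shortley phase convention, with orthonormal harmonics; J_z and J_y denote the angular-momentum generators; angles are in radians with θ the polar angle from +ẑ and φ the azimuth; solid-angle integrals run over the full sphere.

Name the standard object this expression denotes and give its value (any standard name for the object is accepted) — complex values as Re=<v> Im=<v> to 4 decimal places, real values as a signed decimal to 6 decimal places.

Clebsch–Gordan coefficient, +√(14/45) ≈ +0.557773

This is a Clebsch–Gordan (vector-coupling) coefficient.
√[8·1!3!4!/9! · 3!1!2!3!4!3!] = √(1152/35)
  +(−1)^0/∏(0,1,1,2,2,2)! = 1/8  (running 1/8)
  +(−1)^1/∏(1,0,0,1,3,3)! = -1/36  (running 7/72)
⟨..|..⟩ = √(1152/35)·(7/72) = +0.557773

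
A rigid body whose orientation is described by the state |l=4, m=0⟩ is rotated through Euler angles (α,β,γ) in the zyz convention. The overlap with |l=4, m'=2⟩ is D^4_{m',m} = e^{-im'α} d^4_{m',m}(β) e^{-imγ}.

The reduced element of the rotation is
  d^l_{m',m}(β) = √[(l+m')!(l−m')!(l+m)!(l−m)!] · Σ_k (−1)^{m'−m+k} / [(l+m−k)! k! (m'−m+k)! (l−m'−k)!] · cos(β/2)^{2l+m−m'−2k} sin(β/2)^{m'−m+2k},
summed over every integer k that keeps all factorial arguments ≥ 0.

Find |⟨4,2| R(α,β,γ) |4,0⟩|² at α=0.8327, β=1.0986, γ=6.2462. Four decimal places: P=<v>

Split into d^4_{2,0}(β=1.0986) × two z-phases.
With c≡cos(β/2)=0.852890 and s≡sin(β/2)=0.522090, N=[720·2·24·24]^{1/2}=910.735966
k∈{0,1,2} keeps every argument non-negative
  k=0: (−1)^2·910.7360/(96)·0.8529^6·0.5221^2 = +0.995340
  k=1: (−1)^3·910.7360/(36)·0.8529^4·0.5221^4 = -0.994592
  k=2: (−1)^4·910.7360/(96)·0.8529^2·0.5221^6 = +0.139760
d^4_{2,0}(1.0986) = +0.995340 -0.994592 +0.139760 = +0.140507
|D^4_{2,0}|² = |d^4_{2,0}(β)|² = (+0.140507)² = 0.019742 (the z-rotation phases have unit modulus)

P=0.0197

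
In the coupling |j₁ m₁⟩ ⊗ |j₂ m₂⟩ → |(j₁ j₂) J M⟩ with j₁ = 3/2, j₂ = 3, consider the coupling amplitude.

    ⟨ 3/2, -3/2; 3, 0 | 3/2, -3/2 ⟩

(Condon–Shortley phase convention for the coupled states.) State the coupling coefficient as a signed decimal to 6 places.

-0.169031  (= −√(1/35))

triangle: 3!×0!×3!/7! = 36/5040
(j±m)!: 0!×3!×3!×3!×0!×3! = 1296
prefactor² = (2J+1)×Δ×N² = 1296/35
  k=3: −1/(3!×0!×0!×0!×0!×3!) = -1/36
Σ = -1/36  ⇒  CG² = 1296/35×(-1/36)² = 1/35
CG = −√(1/35) = -0.169031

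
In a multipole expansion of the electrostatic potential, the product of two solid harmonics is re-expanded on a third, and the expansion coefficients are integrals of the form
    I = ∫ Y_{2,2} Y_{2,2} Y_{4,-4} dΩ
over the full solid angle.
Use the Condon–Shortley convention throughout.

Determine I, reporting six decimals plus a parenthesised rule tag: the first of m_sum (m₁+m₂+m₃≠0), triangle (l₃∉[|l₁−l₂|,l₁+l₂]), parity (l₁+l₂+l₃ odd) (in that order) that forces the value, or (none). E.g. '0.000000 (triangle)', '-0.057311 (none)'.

m-sum 0 ✓  L=8 even ✓  0≤4≤4 ✓
Π(2lᵢ+1) = 5×5×9 = 225
triangle coeff Δ(2,2,4) = 1/630
Σ_t [0,0]: t=0:+1/16 = 1/16
(3j)²=2/35 [(2 2 4; 0 0 0)], sign=+1
Σ_t [0,0]: t=0:+1/576 = 1/576
(3j)²=1/9 [(2 2 4; 2 2 -4)], sign=+1
⇒ 4πI² = 10/7
I = (+1)√(10/7/(4π)) = 0.33716777
No selection rule forces the value: the integral is nonzero (none).

0.337168 (none)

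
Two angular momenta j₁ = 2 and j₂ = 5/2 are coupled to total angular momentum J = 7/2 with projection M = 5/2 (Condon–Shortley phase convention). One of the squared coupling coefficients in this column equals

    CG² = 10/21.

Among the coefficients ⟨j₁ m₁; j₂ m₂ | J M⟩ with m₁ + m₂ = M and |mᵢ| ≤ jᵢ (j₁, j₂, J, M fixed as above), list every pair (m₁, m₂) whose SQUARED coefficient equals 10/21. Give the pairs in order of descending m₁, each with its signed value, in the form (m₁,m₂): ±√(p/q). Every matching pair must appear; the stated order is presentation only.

(0,5/2): −√(10/21)

Admissible pairs with m₁+m₂ = M = 5/2: (0,5/2), (1,3/2), (2,1/2)
  (m₁,m₂)=(2,1/2): CG² = 32/63, CG = +√(32/63)
  (m₁,m₂)=(1,3/2): CG² = 1/63, CG = −√(1/63)
  (m₁,m₂)=(0,5/2): CG² = 10/21, CG = −√(10/21)   ← matches the target
Pairs with CG² = 10/21: (0,5/2): −√(10/21)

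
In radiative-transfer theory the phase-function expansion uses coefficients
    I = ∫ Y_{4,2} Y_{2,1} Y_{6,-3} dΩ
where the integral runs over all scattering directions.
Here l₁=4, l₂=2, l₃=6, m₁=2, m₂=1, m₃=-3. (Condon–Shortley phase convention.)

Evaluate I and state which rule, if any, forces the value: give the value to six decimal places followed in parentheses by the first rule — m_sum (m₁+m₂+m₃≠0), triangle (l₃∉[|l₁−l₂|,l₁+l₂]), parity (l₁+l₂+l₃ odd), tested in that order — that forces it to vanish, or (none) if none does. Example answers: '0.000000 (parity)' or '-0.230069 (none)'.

Checks pass: Σm=0; 12 even; l₃=6∈[2,6].
(2·4+1)(2·2+1)(2·6+1) = 585
Δ: 0! 8! 4! / 13! → 1/6435
sum: t=0:+1/2304 = 1/2304
3j²(4 2 6; 0 0 0) = Δ·Π!·Σ² = 5/143  (sign +1)
sum: t=0:+1/8640 = 1/8640
3j²(4 2 6; 2 1 -3) = Δ·Π!·Σ² = 28/715  (sign -1)
combine: 4πI² = 585·5/143·28/715 = 1260/1573
take √, sign -1: I = -0.25247360
No selection rule forces the value: the integral is nonzero (none).

-0.252474 (none)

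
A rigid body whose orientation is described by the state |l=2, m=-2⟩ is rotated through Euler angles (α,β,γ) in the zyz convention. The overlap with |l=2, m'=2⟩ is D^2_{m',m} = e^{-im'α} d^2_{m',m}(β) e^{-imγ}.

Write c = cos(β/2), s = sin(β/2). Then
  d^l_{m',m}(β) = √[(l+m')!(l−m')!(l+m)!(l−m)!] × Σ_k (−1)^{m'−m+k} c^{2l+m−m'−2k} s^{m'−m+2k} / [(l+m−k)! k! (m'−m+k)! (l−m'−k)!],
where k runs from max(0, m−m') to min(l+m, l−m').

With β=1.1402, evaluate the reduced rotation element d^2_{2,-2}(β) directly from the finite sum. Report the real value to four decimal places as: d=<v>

d^2_{2,-2}(β=1.1402) via the finite sum:
Half-angle: c=0.841847, s=0.539716. N=√(24·1·1·24)=24.000000
k∈{0} keeps every argument non-negative
  k=0: (−1)^4·24.0000/(24)·0.8418^0·0.5397^4 = +0.084852
d^2_{2,-2}(1.1402) = +0.084852

d=0.0849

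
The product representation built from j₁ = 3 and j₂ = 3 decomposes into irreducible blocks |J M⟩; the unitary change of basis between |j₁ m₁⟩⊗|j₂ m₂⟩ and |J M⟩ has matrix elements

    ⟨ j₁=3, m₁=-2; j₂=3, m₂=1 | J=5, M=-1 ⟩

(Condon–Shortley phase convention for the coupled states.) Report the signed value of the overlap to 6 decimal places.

j₁+j₂−J=1  J+j₁−j₂=5  J−j₁+j₂=5  j₁+j₂+J+1=12
(j₁±m₁, j₂±m₂, J±M) = (1,5,4,2,4,6)
P² = 230400/7
sum k=0..1:
  [0] +1/2880 = 1/2880
  [1] −1/288 = -1/288
S = -1/320
C² = P²·S² = 9/28 ; C = -0.566947

-0.566947  (= −√(9/28))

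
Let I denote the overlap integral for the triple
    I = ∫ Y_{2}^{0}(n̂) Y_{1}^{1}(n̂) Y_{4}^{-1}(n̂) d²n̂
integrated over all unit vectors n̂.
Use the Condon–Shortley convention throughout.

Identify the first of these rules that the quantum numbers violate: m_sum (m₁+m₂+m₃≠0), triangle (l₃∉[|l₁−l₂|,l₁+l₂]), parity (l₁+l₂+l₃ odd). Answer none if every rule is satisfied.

triangle

m₁+m₂+m₃ = 0 + 1 − 1 = 0  ✓
triangle: need |l₁−l₂| ≤ l₃ ≤ l₁+l₂ = [1,3]; l₃=4 is outside  ✗
parity: l₁+l₂+l₃ = 7 is odd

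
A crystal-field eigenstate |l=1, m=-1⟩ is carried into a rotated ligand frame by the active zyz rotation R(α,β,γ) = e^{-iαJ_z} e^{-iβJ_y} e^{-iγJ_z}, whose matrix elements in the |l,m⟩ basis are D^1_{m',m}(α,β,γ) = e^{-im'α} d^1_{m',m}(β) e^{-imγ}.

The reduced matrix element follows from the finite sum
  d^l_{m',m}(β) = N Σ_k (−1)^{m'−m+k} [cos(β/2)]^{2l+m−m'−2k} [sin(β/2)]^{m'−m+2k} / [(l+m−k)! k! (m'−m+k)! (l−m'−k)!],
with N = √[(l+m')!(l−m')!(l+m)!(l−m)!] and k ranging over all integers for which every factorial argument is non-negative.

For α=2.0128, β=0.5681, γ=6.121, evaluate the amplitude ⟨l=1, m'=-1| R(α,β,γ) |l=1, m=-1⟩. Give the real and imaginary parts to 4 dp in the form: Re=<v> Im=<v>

Split into d^1_{-1,-1}(β=0.5681) × two z-phases.
c=cos(0.568100/2)=0.959928, s=sin(0.568100/2)=0.280246; N=√[1·2·1·2]=2.000000
k∈{0} keeps every argument non-negative
  k=0: (−1)^0·2.0000/(2)·0.9599^2·0.2802^0 = +0.921462
d^1_{-1,-1}(0.5681) = +0.921462
Attach z-rotation phases: D = e^{-i(-1)(2.0128)}·(+0.921462)·e^{-i(-1)(6.1210)} = -0.254490+0.885623i

Re=-0.2545 Im=0.8856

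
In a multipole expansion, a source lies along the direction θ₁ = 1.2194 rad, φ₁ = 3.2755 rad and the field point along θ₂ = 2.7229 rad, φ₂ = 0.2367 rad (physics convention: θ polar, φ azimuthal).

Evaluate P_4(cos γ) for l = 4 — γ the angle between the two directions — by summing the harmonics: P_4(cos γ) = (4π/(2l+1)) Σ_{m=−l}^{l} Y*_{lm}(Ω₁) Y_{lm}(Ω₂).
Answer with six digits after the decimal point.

-0.416133

Term-by-term m-sum for l=4 (normalisation 4π/9 = 1.396263):
  m=-4: (0.295721, 0.175511) × (0.007065, -0.009813) = (0.003811, -0.001662)  (running Σ = (0.003811, -0.001662))
  m=-3: (-0.328195, -0.139425) × (-0.058276, 0.050100) = (0.026111, -0.008317)  (running Σ = (0.029923, -0.009979))
  m=-2: (-0.048526, -0.013316) × (0.238341, -0.122090) = (-0.013192, 0.002751)  (running Σ = (0.016731, -0.007228))
  m=-1: (0.328899, 0.044307) × (-0.485650, 0.117149) = (-0.164920, 0.017013)  (running Σ = (-0.148189, 0.009784))
  m=0: (-0.006674, -0.000000) × (0.248009, 0.000000) = (-0.001655, -0.000000)  (running Σ = (-0.149844, 0.009784))
  m=1: (-0.328899, 0.044307) × (0.485650, 0.117149) = (-0.164920, -0.017013)  (running Σ = (-0.314764, -0.007228))
  m=2: (-0.048526, 0.013316) × (0.238341, 0.122090) = (-0.013192, -0.002751)  (running Σ = (-0.327956, -0.009979))
  m=3: (0.328195, -0.139425) × (0.058276, 0.050100) = (0.026111, 0.008317)  (running Σ = (-0.301845, -0.001662))
  m=4: (0.295721, -0.175511) × (0.007065, 0.009813) = (0.003811, 0.001662)  (running Σ = (-0.298033, 0.000000))
Accumulated sum (-0.298033, 0.000000); after 4π/(2l+1) scaling, (-0.416133, 0.000000) ⇒ P_4 = -0.416133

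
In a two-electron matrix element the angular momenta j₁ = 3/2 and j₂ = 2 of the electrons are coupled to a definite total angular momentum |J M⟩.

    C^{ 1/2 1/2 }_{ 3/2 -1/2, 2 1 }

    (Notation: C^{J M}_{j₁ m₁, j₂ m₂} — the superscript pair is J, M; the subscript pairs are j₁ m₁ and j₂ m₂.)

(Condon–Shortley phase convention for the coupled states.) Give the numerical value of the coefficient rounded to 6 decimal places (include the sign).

+√(3/10) = +0.547723

√[2·3!0!1!/5! · 1!2!3!1!1!0!] = √(6/5)
  +(−1)^2/∏(2,1,0,1,0,0)! = 1/2  (running 1/2)
⟨..|..⟩ = √(6/5)·(1/2) = +0.547723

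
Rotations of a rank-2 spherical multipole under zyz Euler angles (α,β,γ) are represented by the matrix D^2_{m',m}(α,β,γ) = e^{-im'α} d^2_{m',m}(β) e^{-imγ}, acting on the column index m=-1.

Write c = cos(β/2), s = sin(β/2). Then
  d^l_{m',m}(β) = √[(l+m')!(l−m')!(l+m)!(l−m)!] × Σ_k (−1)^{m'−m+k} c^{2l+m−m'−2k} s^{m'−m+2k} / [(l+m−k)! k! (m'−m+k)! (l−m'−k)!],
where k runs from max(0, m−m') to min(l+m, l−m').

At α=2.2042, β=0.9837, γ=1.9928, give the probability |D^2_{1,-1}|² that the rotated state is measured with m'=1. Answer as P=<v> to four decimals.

P=0.2210

First d^2_{1,-1}(β=0.9837), then the phase factors e^{-i(1)α} and e^{-i(-1)γ}:
Half-angle: c=0.881461, s=0.472257. N=√(6·1·1·6)=6.000000
k: max(0,(-1)−(1))=0 … min(2+(-1),2−(1))=1
  k=0: (−1)^2·6.0000/(2)·0.8815^2·0.4723^2 = +0.519858
  k=1: (−1)^3·6.0000/(6)·0.8815^0·0.4723^4 = -0.049741
d^2_{1,-1}(0.9837) = +0.519858 -0.049741 = +0.470117
|D^2_{1,-1}|² = |d^2_{1,-1}(β)|² = (+0.470117)² = 0.221010 (the z-rotation phases have unit modulus)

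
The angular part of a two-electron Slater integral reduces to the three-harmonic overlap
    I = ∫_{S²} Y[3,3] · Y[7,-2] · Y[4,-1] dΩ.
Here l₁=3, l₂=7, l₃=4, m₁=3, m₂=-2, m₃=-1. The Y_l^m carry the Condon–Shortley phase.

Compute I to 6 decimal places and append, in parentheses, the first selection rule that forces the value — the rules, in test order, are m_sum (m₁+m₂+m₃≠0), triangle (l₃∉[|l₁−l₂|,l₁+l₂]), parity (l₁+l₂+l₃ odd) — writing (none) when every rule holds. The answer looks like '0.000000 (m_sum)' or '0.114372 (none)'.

0.061755 (none)

Rules hold: Σm=0, L=14 even, 4≤4≤10.
N = 7·15·9 = 945
Δ = 6!·0!·8!/15! = 1/45045
Racah Σ t=3..3: t=3:−1/20736 = -1/20736
⇒ 3j(3 7 4; 0 0 0)² = 35/1287, sgn -1
Racah Σ t=0..0: t=0:+1/518400 = 1/518400
⇒ 3j(3 7 4; 3 -2 -1)² = 4/2145, sgn -1
4πI² = N·(3j₀)²·(3jₘ)² = 980/20449
I = +1·√(0.0479241/4π) = 0.06175499
No selection rule forces the value: the integral is nonzero (none).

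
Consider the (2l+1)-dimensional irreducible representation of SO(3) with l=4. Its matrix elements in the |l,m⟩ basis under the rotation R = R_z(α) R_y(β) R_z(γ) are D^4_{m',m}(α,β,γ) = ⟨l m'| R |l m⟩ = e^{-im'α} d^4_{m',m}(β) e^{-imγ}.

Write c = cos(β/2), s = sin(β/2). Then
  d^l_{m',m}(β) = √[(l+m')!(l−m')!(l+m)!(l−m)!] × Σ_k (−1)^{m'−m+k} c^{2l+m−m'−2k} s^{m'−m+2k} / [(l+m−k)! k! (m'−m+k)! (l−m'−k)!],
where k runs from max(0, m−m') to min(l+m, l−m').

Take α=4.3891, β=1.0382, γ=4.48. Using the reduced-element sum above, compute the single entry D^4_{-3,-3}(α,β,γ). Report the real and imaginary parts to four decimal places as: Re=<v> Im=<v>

Re=-0.0399 Im=-0.4132

First d^4_{-3,-3}(β=1.0382), then the phase factors e^{-i(-3)α} and e^{-i(-3)γ}:
With c≡cos(β/2)=0.868266 and s≡sin(β/2)=0.496099, N=[1·5040·1·5040]^{1/2}=5040.000000
k∈{0,1} keeps every argument non-negative
  k=0: (−1)^0·5040.0000/(5040)·0.8683^8·0.4961^0 = +0.323015
  k=1: (−1)^1·5040.0000/(720)·0.8683^6·0.4961^2 = -0.738162
d^4_{-3,-3}(1.0382) = +0.323015 -0.738162 = -0.415147
Phases: e^{-i·(-3)·4.3891}=+0.824810+0.565409i, e^{-i·(-3)·4.4800}=+0.642048+0.766664i ⇒ D=-0.039891-0.413226i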